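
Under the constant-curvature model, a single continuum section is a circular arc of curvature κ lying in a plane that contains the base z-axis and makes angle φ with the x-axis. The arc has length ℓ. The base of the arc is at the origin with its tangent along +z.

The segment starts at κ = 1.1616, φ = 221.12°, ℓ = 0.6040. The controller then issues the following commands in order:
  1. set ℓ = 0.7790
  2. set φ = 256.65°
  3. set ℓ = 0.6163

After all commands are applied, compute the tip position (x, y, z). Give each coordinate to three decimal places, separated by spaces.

-0.049 -0.206 0.565

initial: κ=1.1616, φ=221.12°, ℓ=0.6040
cmd 1: set ℓ=0.7790 → (κ,φ,ℓ)=(1.1616,221.12°,0.7790) → tip=(-0.2479,-0.2164,0.6770)
cmd 2: set φ=256.65° → (κ,φ,ℓ)=(1.1616,256.65°,0.7790) → tip=(-0.0760,-0.3202,0.6770)
cmd 3: set ℓ=0.6163 → (κ,φ,ℓ)=(1.1616,256.65°,0.6163) → tip=(-0.0488,-0.2056,0.5650)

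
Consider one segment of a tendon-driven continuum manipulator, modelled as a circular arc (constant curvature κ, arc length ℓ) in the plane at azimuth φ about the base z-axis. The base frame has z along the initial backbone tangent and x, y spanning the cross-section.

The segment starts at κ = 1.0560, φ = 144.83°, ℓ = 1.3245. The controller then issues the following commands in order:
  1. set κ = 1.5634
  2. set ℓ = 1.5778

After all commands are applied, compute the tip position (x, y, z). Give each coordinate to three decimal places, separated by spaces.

initial: κ=1.0560, φ=144.83°, ℓ=1.3245
cmd 1: set κ=1.5634 → (κ,φ,ℓ)=(1.5634,144.83°,1.3245) → tip=(-0.7735,0.5450,0.5614)
cmd 2: set ℓ=1.5778 → (κ,φ,ℓ)=(1.5634,144.83°,1.5778) → tip=(-0.9311,0.6561,0.3996)

-0.931 0.656 0.400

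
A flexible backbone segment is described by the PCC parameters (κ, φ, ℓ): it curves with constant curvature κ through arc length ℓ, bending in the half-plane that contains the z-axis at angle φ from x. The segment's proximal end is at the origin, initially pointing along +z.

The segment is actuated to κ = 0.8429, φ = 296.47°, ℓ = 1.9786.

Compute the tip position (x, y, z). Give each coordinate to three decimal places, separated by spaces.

θ = κ·ℓ = 0.8429 × 1.9786 = 1.66776 rad
ρ = (1 − cos θ)/κ = (1 − -0.09681)/0.8429 = 1.30124
z = sin θ / κ = 0.99530/0.8429 = 1.18081
x = ρ cos φ = 1.30124 × cos(296.47°) = 0.58000
y = ρ sin φ = 1.30124 × sin(296.47°) = -1.16483

0.580 -1.165 1.181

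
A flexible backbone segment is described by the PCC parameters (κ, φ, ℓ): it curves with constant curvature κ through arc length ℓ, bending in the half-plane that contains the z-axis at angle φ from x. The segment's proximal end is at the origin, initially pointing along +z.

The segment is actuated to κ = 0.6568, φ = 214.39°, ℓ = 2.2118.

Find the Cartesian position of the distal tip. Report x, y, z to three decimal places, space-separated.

-1.108 -0.759 1.512

θ = κ·ℓ = 0.6568 × 2.2118 = 1.45271 rad
ρ = (1 − cos θ)/κ = (1 − 0.11781)/0.6568 = 1.34316
z = sin θ / κ = 0.99304/0.6568 = 1.51193
x = ρ cos φ = 1.34316 × cos(214.39°) = -1.10839
y = ρ sin φ = 1.34316 × sin(214.39°) = -0.75865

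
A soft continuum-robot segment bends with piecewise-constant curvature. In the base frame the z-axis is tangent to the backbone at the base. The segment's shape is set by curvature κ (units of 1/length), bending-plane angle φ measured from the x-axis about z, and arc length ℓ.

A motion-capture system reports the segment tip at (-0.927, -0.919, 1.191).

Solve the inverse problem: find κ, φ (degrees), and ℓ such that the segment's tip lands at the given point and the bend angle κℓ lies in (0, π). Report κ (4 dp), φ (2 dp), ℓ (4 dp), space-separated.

0.8361 224.75 1.9882

ρ = √(x²+y²) = √(-0.927² + -0.919²) = 1.30533
φ = atan2(y, x) mod 360° = atan2(-0.919, -0.927) = 224.7517°
|p|² = ρ² + z² = 1.30533² + 1.191² = 3.12237
κ = 2ρ / |p|² = 2×1.30533 / 3.12237 = 0.83612
θ = 2·atan2(ρ, z) = 2·atan2(1.30533, 1.191) = 1.66233 rad
ℓ = θ/κ = 1.66233/0.83612 = 1.98816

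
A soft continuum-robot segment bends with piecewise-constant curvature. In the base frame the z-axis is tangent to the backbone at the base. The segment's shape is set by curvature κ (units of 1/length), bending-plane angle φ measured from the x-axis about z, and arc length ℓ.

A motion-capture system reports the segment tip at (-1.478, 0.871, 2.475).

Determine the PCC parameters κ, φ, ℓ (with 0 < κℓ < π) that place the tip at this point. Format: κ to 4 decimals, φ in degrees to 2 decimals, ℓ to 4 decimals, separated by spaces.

ρ = √(x²+y²) = √(-1.478² + 0.871²) = 1.71555
φ = atan2(y, x) mod 360° = atan2(0.871, -1.478) = 149.4887°
|p|² = ρ² + z² = 1.71555² + 2.475² = 9.06875
κ = 2ρ / |p|² = 2×1.71555 / 9.06875 = 0.37834
θ = 2·atan2(ρ, z) = 2·atan2(1.71555, 2.475) = 1.21223 rad
ℓ = θ/κ = 1.21223/0.37834 = 3.20405

0.3783 149.49 3.2040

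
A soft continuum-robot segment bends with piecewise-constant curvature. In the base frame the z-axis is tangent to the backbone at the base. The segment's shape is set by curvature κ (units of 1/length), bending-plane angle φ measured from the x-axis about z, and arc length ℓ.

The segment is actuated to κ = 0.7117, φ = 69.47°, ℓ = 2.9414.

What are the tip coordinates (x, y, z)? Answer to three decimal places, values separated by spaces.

θ = κ·ℓ = 0.7117 × 2.9414 = 2.09339 rad
ρ = (1 − cos θ)/κ = (1 − -0.49913)/0.7117 = 2.10641
z = sin θ / κ = 0.86653/0.7117 = 1.21754
x = ρ cos φ = 2.10641 × cos(69.47°) = 0.73871
y = ρ sin φ = 2.10641 × sin(69.47°) = 1.97263

0.739 1.973 1.218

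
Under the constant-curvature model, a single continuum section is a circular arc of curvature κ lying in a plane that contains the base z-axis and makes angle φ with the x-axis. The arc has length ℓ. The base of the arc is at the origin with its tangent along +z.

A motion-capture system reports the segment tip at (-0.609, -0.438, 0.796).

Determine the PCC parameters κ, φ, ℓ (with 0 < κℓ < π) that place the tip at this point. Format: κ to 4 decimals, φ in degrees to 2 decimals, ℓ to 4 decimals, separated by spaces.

1.2541 215.72 1.2053

ρ = √(x²+y²) = √(-0.609² + -0.438²) = 0.75015
φ = atan2(y, x) mod 360° = atan2(-0.438, -0.609) = 215.7241°
|p|² = ρ² + z² = 0.75015² + 0.796² = 1.19634
κ = 2ρ / |p|² = 2×0.75015 / 1.19634 = 1.25407
θ = 2·atan2(ρ, z) = 2·atan2(0.75015, 0.796) = 1.51151 rad
ℓ = θ/κ = 1.51151/1.25407 = 1.20528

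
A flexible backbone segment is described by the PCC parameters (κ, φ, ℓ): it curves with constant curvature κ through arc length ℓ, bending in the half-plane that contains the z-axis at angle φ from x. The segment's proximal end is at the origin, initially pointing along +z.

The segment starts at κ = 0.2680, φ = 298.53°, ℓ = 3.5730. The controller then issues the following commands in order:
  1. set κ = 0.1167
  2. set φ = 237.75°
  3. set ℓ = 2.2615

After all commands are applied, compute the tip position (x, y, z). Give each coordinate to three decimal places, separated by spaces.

-0.158 -0.251 2.235

initial: κ=0.2680, φ=298.53°, ℓ=3.5730
cmd 1: set κ=0.1167 → (κ,φ,ℓ)=(0.1167,298.53°,3.5730) → tip=(0.3507,-0.6450,3.4704)
cmd 2: set φ=237.75° → (κ,φ,ℓ)=(0.1167,237.75°,3.5730) → tip=(-0.3918,-0.6209,3.4704)
cmd 3: set ℓ=2.2615 → (κ,φ,ℓ)=(0.1167,237.75°,2.2615) → tip=(-0.1583,-0.2509,2.2353)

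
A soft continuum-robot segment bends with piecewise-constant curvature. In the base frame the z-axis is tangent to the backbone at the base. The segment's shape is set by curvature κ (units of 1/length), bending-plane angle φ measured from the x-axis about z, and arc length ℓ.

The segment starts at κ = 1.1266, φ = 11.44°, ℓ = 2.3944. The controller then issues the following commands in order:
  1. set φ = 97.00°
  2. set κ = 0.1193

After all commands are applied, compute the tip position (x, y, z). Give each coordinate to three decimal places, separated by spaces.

-0.041 0.337 2.362

initial: κ=1.1266, φ=11.44°, ℓ=2.3944
cmd 1: set φ=97.00° → (κ,φ,ℓ)=(1.1266,97.00°,2.3944) → tip=(-0.2059,1.6766,0.3813)
cmd 2: set κ=0.1193 → (κ,φ,ℓ)=(0.1193,97.00°,2.3944) → tip=(-0.0414,0.3371,2.3620)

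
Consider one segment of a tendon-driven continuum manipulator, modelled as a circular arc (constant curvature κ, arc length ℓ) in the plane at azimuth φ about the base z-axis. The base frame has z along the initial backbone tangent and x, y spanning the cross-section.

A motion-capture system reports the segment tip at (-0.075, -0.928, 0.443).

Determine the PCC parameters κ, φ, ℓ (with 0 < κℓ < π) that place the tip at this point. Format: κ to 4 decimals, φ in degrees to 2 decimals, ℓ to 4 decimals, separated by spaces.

1.7516 265.38 1.2865

ρ = √(x²+y²) = √(-0.075² + -0.928²) = 0.93103
φ = atan2(y, x) mod 360° = atan2(-0.928, -0.075) = 265.3795°
|p|² = ρ² + z² = 0.93103² + 0.443² = 1.06306
κ = 2ρ / |p|² = 2×0.93103 / 1.06306 = 1.75160
θ = 2·atan2(ρ, z) = 2·atan2(0.93103, 0.443) = 2.25336 rad
ℓ = θ/κ = 2.25336/1.75160 = 1.28646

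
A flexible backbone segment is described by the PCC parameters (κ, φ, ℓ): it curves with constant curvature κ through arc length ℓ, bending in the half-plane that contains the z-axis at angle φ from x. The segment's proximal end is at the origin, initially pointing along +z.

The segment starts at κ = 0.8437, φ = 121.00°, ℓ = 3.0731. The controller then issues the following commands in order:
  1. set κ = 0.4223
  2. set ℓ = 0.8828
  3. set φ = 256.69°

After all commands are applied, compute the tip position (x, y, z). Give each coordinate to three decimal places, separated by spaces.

initial: κ=0.8437, φ=121.00°, ℓ=3.0731
cmd 1: set κ=0.4223 → (κ,φ,ℓ)=(0.4223,121.00°,3.0731) → tip=(-0.8907,1.4824,2.2803)
cmd 2: set ℓ=0.8828 → (κ,φ,ℓ)=(0.4223,121.00°,0.8828) → tip=(-0.0838,0.1394,0.8625)
cmd 3: set φ=256.69° → (κ,φ,ℓ)=(0.4223,256.69°,0.8828) → tip=(-0.0374,-0.1583,0.8625)

-0.037 -0.158 0.862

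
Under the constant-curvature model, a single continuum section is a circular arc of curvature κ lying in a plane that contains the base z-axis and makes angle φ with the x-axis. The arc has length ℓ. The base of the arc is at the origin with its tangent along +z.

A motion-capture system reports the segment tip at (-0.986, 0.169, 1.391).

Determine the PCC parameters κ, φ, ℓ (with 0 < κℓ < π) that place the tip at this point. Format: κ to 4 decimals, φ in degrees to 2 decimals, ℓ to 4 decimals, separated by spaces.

0.6815 170.27 1.8296

ρ = √(x²+y²) = √(-0.986² + 0.169²) = 1.00038
φ = atan2(y, x) mod 360° = atan2(0.169, -0.986) = 170.2740°
|p|² = ρ² + z² = 1.00038² + 1.391² = 2.93564
κ = 2ρ / |p|² = 2×1.00038 / 2.93564 = 0.68154
θ = 2·atan2(ρ, z) = 2·atan2(1.00038, 1.391) = 1.24696 rad
ℓ = θ/κ = 1.24696/0.68154 = 1.82963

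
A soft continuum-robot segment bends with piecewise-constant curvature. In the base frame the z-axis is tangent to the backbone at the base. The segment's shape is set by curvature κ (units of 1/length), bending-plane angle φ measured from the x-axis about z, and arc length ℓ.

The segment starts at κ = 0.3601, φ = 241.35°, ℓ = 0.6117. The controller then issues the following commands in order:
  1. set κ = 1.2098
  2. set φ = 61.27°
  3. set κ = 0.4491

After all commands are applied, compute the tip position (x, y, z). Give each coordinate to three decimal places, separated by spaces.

0.040 0.073 0.604

initial: κ=0.3601, φ=241.35°, ℓ=0.6117
cmd 1: set κ=1.2098 → (κ,φ,ℓ)=(1.2098,241.35°,0.6117) → tip=(-0.1037,-0.1897,0.5574)
cmd 2: set φ=61.27° → (κ,φ,ℓ)=(1.2098,61.27°,0.6117) → tip=(0.1039,0.1896,0.5574)
cmd 3: set κ=0.4491 → (κ,φ,ℓ)=(0.4491,61.27°,0.6117) → tip=(0.0401,0.0732,0.6040)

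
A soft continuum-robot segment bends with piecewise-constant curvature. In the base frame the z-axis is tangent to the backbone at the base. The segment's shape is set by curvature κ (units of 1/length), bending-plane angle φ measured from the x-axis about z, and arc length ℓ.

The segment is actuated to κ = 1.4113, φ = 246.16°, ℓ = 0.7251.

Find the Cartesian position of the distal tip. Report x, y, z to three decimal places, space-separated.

θ = κ·ℓ = 1.4113 × 0.7251 = 1.02333 rad
ρ = (1 − cos θ)/κ = (1 − 0.52052)/1.4113 = 0.33974
z = sin θ / κ = 0.85385/1.4113 = 0.60501
x = ρ cos φ = 0.33974 × cos(246.16°) = -0.13732
y = ρ sin φ = 0.33974 × sin(246.16°) = -0.31075

-0.137 -0.311 0.605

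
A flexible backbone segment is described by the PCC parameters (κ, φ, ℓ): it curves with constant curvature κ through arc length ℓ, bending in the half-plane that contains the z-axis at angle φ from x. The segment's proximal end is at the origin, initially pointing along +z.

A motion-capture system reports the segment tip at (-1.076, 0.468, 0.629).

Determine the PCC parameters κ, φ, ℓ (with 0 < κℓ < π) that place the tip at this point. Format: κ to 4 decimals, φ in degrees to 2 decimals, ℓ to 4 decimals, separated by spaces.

ρ = √(x²+y²) = √(-1.076² + 0.468²) = 1.17337
φ = atan2(y, x) mod 360° = atan2(0.468, -1.076) = 156.4936°
|p|² = ρ² + z² = 1.17337² + 0.629² = 1.77244
κ = 2ρ / |p|² = 2×1.17337 / 1.77244 = 1.32402
θ = 2·atan2(ρ, z) = 2·atan2(1.17337, 0.629) = 2.15743 rad
ℓ = θ/κ = 2.15743/1.32402 = 1.62946

1.3240 156.49 1.6295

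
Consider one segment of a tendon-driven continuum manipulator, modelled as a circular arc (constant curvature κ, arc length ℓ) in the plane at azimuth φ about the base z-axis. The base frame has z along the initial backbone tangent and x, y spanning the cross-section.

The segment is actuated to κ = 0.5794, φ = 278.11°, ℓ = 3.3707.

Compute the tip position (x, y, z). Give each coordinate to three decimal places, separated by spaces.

0.334 -2.346 1.601

θ = κ·ℓ = 0.5794 × 3.3707 = 1.95298 rad
ρ = (1 − cos θ)/κ = (1 − -0.37295)/0.5794 = 2.36961
z = sin θ / κ = 0.92785/0.5794 = 1.60140
x = ρ cos φ = 2.36961 × cos(278.11°) = 0.33429
y = ρ sin φ = 2.36961 × sin(278.11°) = -2.34591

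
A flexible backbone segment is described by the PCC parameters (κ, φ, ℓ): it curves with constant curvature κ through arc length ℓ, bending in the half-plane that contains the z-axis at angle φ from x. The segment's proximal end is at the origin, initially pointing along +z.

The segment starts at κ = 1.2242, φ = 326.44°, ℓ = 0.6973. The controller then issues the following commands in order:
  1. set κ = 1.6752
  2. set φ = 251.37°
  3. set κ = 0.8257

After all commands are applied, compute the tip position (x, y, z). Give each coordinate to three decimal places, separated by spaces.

-0.062 -0.185 0.659

initial: κ=1.2242, φ=326.44°, ℓ=0.6973
cmd 1: set κ=1.6752 → (κ,φ,ℓ)=(1.6752,326.44°,0.6973) → tip=(0.3025,-0.2007,0.5492)
cmd 2: set φ=251.37° → (κ,φ,ℓ)=(1.6752,251.37°,0.6973) → tip=(-0.1160,-0.3440,0.5492)
cmd 3: set κ=0.8257 → (κ,φ,ℓ)=(0.8257,251.37°,0.6973) → tip=(-0.0624,-0.1850,0.6594)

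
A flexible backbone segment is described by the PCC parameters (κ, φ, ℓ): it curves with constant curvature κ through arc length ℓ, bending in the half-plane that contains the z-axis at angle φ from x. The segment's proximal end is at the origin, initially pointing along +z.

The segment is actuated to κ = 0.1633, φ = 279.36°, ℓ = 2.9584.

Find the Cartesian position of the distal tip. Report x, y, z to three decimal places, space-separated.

θ = κ·ℓ = 0.1633 × 2.9584 = 0.48311 rad
ρ = (1 − cos θ)/κ = (1 − 0.88556)/0.1633 = 0.70082
z = sin θ / κ = 0.46453/0.1633 = 2.84466
x = ρ cos φ = 0.70082 × cos(279.36°) = 0.11398
y = ρ sin φ = 0.70082 × sin(279.36°) = -0.69149

0.114 -0.691 2.845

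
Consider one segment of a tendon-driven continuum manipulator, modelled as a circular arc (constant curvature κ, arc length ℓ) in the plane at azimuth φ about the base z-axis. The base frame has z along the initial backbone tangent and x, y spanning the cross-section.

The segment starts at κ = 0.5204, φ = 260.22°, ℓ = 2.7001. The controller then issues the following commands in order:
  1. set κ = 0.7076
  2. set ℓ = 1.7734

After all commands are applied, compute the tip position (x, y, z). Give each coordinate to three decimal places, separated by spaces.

initial: κ=0.5204, φ=260.22°, ℓ=2.7001
cmd 1: set κ=0.7076 → (κ,φ,ℓ)=(0.7076,260.22°,2.7001) → tip=(-0.3201,-1.8569,1.3324)
cmd 2: set ℓ=1.7734 → (κ,φ,ℓ)=(0.7076,260.22°,1.7734) → tip=(-0.1655,-0.9600,1.3433)

-0.165 -0.960 1.343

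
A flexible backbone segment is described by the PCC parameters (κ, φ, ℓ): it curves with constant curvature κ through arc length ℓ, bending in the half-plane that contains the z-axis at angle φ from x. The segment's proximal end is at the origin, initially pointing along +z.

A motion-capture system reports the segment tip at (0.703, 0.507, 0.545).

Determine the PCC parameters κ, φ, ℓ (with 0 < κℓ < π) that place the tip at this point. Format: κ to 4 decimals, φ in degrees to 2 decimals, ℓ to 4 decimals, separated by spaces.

1.6537 35.80 1.2209

ρ = √(x²+y²) = √(0.703² + 0.507²) = 0.86675
φ = atan2(y, x) mod 360° = atan2(0.507, 0.703) = 35.7989°
|p|² = ρ² + z² = 0.86675² + 0.545² = 1.04828
κ = 2ρ / |p|² = 2×0.86675 / 1.04828 = 1.65366
θ = 2·atan2(ρ, z) = 2·atan2(0.86675, 0.545) = 2.01896 rad
ℓ = θ/κ = 2.01896/1.65366 = 1.22090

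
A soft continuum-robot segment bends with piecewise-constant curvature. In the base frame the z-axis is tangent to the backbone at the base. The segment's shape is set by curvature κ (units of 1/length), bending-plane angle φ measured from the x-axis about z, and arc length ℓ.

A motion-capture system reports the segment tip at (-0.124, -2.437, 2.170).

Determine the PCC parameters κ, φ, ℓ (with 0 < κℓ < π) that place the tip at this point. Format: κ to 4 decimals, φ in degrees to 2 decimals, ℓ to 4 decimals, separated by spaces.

0.4577 267.09 3.6879

ρ = √(x²+y²) = √(-0.124² + -2.437²) = 2.44015
φ = atan2(y, x) mod 360° = atan2(-2.437, -0.124) = 267.0872°
|p|² = ρ² + z² = 2.44015² + 2.170² = 10.66324
κ = 2ρ / |p|² = 2×2.44015 / 10.66324 = 0.45768
θ = 2·atan2(ρ, z) = 2·atan2(2.44015, 2.170) = 1.68786 rad
ℓ = θ/κ = 1.68786/0.45768 = 3.68790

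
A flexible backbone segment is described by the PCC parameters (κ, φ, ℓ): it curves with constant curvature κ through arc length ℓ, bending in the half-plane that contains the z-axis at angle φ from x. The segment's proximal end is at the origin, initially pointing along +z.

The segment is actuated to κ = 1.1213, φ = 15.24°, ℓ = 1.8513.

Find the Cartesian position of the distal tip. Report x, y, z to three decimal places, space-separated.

θ = κ·ℓ = 1.1213 × 1.8513 = 2.07586 rad
ρ = (1 − cos θ)/κ = (1 − -0.48387)/1.1213 = 1.32334
z = sin θ / κ = 0.87514/1.1213 = 0.78047
x = ρ cos φ = 1.32334 × cos(15.24°) = 1.27681
y = ρ sin φ = 1.32334 × sin(15.24°) = 0.34786

1.277 0.348 0.780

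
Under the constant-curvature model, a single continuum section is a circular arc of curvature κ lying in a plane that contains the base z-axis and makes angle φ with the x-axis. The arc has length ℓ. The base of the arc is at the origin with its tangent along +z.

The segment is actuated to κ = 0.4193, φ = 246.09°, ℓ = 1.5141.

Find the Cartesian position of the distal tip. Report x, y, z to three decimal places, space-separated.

θ = κ·ℓ = 0.4193 × 1.5141 = 0.63486 rad
ρ = (1 − cos θ)/κ = (1 − 0.80515)/0.4193 = 0.46469
z = sin θ / κ = 0.59307/0.4193 = 1.41442
x = ρ cos φ = 0.46469 × cos(246.09°) = -0.18834
y = ρ sin φ = 0.46469 × sin(246.09°) = -0.42482

-0.188 -0.425 1.414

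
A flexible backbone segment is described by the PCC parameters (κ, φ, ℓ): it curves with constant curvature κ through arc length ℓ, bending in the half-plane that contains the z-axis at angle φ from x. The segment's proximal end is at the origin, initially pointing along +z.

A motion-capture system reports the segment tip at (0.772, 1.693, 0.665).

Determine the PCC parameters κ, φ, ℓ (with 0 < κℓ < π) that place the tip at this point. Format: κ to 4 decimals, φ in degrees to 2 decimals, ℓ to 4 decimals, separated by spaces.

0.9531 65.49 2.5759

ρ = √(x²+y²) = √(0.772² + 1.693²) = 1.86071
φ = atan2(y, x) mod 360° = atan2(1.693, 0.772) = 65.4872°
|p|² = ρ² + z² = 1.86071² + 0.665² = 3.90446
κ = 2ρ / |p|² = 2×1.86071 / 3.90446 = 0.95312
θ = 2·atan2(ρ, z) = 2·atan2(1.86071, 0.665) = 2.45510 rad
ℓ = θ/κ = 2.45510/0.95312 = 2.57586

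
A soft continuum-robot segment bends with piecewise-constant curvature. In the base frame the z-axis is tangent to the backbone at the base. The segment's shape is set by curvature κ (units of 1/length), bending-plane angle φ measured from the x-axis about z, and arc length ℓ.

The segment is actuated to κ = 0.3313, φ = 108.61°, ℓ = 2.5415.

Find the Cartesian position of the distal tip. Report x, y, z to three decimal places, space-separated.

θ = κ·ℓ = 0.3313 × 2.5415 = 0.84200 rad
ρ = (1 − cos θ)/κ = (1 − 0.66597)/0.3313 = 1.00823
z = sin θ / κ = 0.74598/0.3313 = 2.25166
x = ρ cos φ = 1.00823 × cos(108.61°) = -0.32175
y = ρ sin φ = 1.00823 × sin(108.61°) = 0.95551

-0.322 0.956 2.252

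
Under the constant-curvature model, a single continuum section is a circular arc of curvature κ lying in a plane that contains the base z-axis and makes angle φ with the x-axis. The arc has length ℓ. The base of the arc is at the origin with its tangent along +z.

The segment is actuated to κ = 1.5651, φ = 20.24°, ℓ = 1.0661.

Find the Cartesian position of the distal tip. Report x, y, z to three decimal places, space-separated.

0.658 0.243 0.636

θ = κ·ℓ = 1.5651 × 1.0661 = 1.66855 rad
ρ = (1 − cos θ)/κ = (1 − -0.09760)/1.5651 = 0.70130
z = sin θ / κ = 0.99523/1.5651 = 0.63589
x = ρ cos φ = 0.70130 × cos(20.24°) = 0.65799
y = ρ sin φ = 0.70130 × sin(20.24°) = 0.24262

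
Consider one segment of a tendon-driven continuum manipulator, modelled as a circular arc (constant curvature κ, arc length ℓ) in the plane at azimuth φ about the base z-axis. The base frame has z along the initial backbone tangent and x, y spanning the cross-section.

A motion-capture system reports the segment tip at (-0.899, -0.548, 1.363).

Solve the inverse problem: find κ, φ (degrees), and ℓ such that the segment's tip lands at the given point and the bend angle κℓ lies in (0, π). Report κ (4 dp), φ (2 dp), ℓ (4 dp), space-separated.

ρ = √(x²+y²) = √(-0.899² + -0.548²) = 1.05286
φ = atan2(y, x) mod 360° = atan2(-0.548, -0.899) = 211.3651°
|p|² = ρ² + z² = 1.05286² + 1.363² = 2.96627
κ = 2ρ / |p|² = 2×1.05286 / 2.96627 = 0.70988
θ = 2·atan2(ρ, z) = 2·atan2(1.05286, 1.363) = 1.31544 rad
ℓ = θ/κ = 1.31544/0.70988 = 1.85303

0.7099 211.37 1.8530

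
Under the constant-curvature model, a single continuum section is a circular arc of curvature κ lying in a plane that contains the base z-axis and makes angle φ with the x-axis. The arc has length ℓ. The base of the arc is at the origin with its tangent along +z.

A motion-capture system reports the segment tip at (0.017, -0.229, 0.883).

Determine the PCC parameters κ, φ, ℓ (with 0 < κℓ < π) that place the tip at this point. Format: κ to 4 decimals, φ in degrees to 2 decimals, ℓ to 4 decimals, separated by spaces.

ρ = √(x²+y²) = √(0.017² + -0.229²) = 0.22963
φ = atan2(y, x) mod 360° = atan2(-0.229, 0.017) = 274.2456°
|p|² = ρ² + z² = 0.22963² + 0.883² = 0.83242
κ = 2ρ / |p|² = 2×0.22963 / 0.83242 = 0.55172
θ = 2·atan2(ρ, z) = 2·atan2(0.22963, 0.883) = 0.50884 rad
ℓ = θ/κ = 0.50884/0.55172 = 0.92229

0.5517 274.25 0.9223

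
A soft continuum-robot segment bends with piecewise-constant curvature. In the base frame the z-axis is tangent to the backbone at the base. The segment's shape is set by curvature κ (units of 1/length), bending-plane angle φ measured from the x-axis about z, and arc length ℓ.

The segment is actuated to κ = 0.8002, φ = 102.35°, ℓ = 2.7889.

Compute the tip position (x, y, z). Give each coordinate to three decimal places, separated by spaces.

-0.431 1.970 0.987

θ = κ·ℓ = 0.8002 × 2.7889 = 2.23168 rad
ρ = (1 − cos θ)/κ = (1 − -0.61381)/0.8002 = 2.01676
z = sin θ / κ = 0.78945/0.8002 = 0.98657
x = ρ cos φ = 2.01676 × cos(102.35°) = -0.43135
y = ρ sin φ = 2.01676 × sin(102.35°) = 1.97009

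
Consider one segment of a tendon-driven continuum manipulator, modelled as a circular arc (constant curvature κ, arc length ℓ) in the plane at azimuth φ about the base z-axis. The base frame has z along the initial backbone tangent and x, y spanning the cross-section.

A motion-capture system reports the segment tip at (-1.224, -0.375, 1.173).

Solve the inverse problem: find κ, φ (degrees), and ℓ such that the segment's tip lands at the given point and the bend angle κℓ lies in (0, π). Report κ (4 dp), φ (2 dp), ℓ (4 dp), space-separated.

ρ = √(x²+y²) = √(-1.224² + -0.375²) = 1.28016
φ = atan2(y, x) mod 360° = atan2(-0.375, -1.224) = 197.0336°
|p|² = ρ² + z² = 1.28016² + 1.173² = 3.01473
κ = 2ρ / |p|² = 2×1.28016 / 3.01473 = 0.84927
θ = 2·atan2(ρ, z) = 2·atan2(1.28016, 1.173) = 1.65810 rad
ℓ = θ/κ = 1.65810/0.84927 = 1.95239

0.8493 197.03 1.9524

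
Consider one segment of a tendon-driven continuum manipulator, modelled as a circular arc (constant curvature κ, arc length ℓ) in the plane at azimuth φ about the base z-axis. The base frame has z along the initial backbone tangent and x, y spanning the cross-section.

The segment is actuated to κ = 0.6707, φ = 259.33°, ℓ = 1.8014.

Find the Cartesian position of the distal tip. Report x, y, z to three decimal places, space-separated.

θ = κ·ℓ = 0.6707 × 1.8014 = 1.20820 rad
ρ = (1 − cos θ)/κ = (1 − 0.35470)/0.6707 = 0.96212
z = sin θ / κ = 0.93498/0.6707 = 1.39403
x = ρ cos φ = 0.96212 × cos(259.33°) = -0.17814
y = ρ sin φ = 0.96212 × sin(259.33°) = -0.94549

-0.178 -0.945 1.394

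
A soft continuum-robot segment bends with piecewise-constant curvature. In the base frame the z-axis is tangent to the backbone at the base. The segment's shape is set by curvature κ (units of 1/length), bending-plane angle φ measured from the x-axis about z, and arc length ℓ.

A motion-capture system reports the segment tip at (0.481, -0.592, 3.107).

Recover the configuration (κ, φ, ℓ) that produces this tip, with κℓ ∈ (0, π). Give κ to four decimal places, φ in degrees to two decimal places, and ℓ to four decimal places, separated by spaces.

ρ = √(x²+y²) = √(0.481² + -0.592²) = 0.76277
φ = atan2(y, x) mod 360° = atan2(-0.592, 0.481) = 309.0939°
|p|² = ρ² + z² = 0.76277² + 3.107² = 10.23527
κ = 2ρ / |p|² = 2×0.76277 / 10.23527 = 0.14905
θ = 2·atan2(ρ, z) = 2·atan2(0.76277, 3.107) = 0.48148 rad
ℓ = θ/κ = 0.48148/0.14905 = 3.23037

0.1490 309.09 3.2304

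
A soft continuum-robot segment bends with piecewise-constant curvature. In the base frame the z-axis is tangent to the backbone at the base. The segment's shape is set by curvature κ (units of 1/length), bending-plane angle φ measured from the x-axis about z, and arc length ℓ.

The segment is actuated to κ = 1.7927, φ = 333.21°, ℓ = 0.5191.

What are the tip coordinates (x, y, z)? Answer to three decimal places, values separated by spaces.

0.200 -0.101 0.447

θ = κ·ℓ = 1.7927 × 0.5191 = 0.93059 rad
ρ = (1 − cos θ)/κ = (1 − 0.59736)/1.7927 = 0.22460
z = sin θ / κ = 0.80197/1.7927 = 0.44735
x = ρ cos φ = 0.22460 × cos(333.21°) = 0.20049
y = ρ sin φ = 0.22460 × sin(333.21°) = -0.10123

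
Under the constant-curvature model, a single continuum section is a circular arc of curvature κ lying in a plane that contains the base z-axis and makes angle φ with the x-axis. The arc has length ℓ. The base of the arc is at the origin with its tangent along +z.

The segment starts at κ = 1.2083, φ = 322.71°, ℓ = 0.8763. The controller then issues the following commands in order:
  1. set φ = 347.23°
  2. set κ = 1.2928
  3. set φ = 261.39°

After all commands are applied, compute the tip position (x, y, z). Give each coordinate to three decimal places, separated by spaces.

-0.067 -0.440 0.701

initial: κ=1.2083, φ=322.71°, ℓ=0.8763
cmd 1: set φ=347.23° → (κ,φ,ℓ)=(1.2083,347.23°,0.8763) → tip=(0.4117,-0.0933,0.7215)
cmd 2: set κ=1.2928 → (κ,φ,ℓ)=(1.2928,347.23°,0.8763) → tip=(0.4345,-0.0985,0.7005)
cmd 3: set φ=261.39° → (κ,φ,ℓ)=(1.2928,261.39°,0.8763) → tip=(-0.0667,-0.4405,0.7005)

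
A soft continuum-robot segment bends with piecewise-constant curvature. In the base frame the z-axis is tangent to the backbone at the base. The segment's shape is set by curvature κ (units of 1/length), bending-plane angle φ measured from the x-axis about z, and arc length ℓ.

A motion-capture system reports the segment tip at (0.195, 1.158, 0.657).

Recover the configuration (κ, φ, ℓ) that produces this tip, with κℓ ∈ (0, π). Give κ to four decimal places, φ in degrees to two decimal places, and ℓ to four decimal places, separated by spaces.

1.2971 80.44 1.6355

ρ = √(x²+y²) = √(0.195² + 1.158²) = 1.17430
φ = atan2(y, x) mod 360° = atan2(1.158, 0.195) = 80.4414°
|p|² = ρ² + z² = 1.17430² + 0.657² = 1.81064
κ = 2ρ / |p|² = 2×1.17430 / 1.81064 = 1.29712
θ = 2·atan2(ρ, z) = 2·atan2(1.17430, 0.657) = 2.12141 rad
ℓ = θ/κ = 2.12141/1.29712 = 1.63548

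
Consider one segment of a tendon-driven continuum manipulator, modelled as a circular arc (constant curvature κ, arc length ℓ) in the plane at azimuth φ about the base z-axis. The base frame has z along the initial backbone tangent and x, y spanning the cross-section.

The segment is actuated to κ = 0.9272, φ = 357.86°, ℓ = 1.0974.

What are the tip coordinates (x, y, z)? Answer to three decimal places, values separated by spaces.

0.511 -0.019 0.918

θ = κ·ℓ = 0.9272 × 1.0974 = 1.01751 rad
ρ = (1 − cos θ)/κ = (1 − 0.52549)/0.9272 = 0.51177
z = sin θ / κ = 0.85080/0.9272 = 0.91760
x = ρ cos φ = 0.51177 × cos(357.86°) = 0.51141
y = ρ sin φ = 0.51177 × sin(357.86°) = -0.01911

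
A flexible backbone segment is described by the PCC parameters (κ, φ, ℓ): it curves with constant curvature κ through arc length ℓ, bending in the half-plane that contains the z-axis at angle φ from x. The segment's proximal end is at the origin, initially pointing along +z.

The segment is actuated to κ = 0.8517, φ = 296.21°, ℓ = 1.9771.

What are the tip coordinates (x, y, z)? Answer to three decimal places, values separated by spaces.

θ = κ·ℓ = 0.8517 × 1.9771 = 1.68390 rad
ρ = (1 − cos θ)/κ = (1 − -0.11286)/0.8517 = 1.30663
z = sin θ / κ = 0.99361/0.8517 = 1.16662
x = ρ cos φ = 1.30663 × cos(296.21°) = 0.57709
y = ρ sin φ = 1.30663 × sin(296.21°) = -1.17229

0.577 -1.172 1.167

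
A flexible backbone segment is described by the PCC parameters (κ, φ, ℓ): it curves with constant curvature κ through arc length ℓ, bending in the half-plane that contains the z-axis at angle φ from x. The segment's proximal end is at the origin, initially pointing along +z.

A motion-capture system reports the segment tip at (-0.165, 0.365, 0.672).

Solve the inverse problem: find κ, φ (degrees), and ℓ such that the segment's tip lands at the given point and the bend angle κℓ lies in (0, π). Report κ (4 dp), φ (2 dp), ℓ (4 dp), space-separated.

1.3090 114.33 0.8213

ρ = √(x²+y²) = √(-0.165² + 0.365²) = 0.40056
φ = atan2(y, x) mod 360° = atan2(0.365, -0.165) = 114.3256°
|p|² = ρ² + z² = 0.40056² + 0.672² = 0.61203
κ = 2ρ / |p|² = 2×0.40056 / 0.61203 = 1.30895
θ = 2·atan2(ρ, z) = 2·atan2(0.40056, 0.672) = 1.07506 rad
ℓ = θ/κ = 1.07506/1.30895 = 0.82131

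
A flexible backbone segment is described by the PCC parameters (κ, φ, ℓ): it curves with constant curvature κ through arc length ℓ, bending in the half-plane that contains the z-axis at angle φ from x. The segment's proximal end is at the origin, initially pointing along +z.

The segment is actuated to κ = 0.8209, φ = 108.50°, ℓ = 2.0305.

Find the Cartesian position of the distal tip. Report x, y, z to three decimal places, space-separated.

θ = κ·ℓ = 0.8209 × 2.0305 = 1.66684 rad
ρ = (1 − cos θ)/κ = (1 − -0.09589)/0.8209 = 1.33499
z = sin θ / κ = 0.99539/0.8209 = 1.21256
x = ρ cos φ = 1.33499 × cos(108.50°) = -0.42360
y = ρ sin φ = 1.33499 × sin(108.50°) = 1.26600

-0.424 1.266 1.213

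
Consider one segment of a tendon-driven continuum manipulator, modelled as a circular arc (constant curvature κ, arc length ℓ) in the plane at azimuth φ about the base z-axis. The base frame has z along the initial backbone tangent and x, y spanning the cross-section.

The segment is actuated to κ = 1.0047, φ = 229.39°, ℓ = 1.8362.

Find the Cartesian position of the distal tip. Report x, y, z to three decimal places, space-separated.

θ = κ·ℓ = 1.0047 × 1.8362 = 1.84483 rad
ρ = (1 − cos θ)/κ = (1 − -0.27062)/1.0047 = 1.26467
z = sin θ / κ = 0.96269/1.0047 = 0.95818
x = ρ cos φ = 1.26467 × cos(229.39°) = -0.82318
y = ρ sin φ = 1.26467 × sin(229.39°) = -0.96009

-0.823 -0.960 0.958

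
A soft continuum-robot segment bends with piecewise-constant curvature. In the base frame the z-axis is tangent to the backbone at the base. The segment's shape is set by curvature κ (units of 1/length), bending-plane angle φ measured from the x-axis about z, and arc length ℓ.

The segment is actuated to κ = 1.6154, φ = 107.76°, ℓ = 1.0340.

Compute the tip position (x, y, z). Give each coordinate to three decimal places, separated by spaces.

-0.208 0.648 0.616

θ = κ·ℓ = 1.6154 × 1.0340 = 1.67032 rad
ρ = (1 − cos θ)/κ = (1 − -0.09936)/1.6154 = 0.68055
z = sin θ / κ = 0.99505/1.6154 = 0.61598
x = ρ cos φ = 0.68055 × cos(107.76°) = -0.20759
y = ρ sin φ = 0.68055 × sin(107.76°) = 0.64812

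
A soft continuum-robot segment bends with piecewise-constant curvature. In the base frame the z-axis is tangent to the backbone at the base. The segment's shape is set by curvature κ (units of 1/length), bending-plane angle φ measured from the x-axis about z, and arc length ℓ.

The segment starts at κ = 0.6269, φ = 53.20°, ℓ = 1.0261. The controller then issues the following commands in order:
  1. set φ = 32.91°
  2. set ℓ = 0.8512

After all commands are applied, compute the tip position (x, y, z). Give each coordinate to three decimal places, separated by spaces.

initial: κ=0.6269, φ=53.20°, ℓ=1.0261
cmd 1: set φ=32.91° → (κ,φ,ℓ)=(0.6269,32.91°,1.0261) → tip=(0.2676,0.1732,0.9568)
cmd 2: set ℓ=0.8512 → (κ,φ,ℓ)=(0.6269,32.91°,0.8512) → tip=(0.1862,0.1205,0.8114)

0.186 0.120 0.811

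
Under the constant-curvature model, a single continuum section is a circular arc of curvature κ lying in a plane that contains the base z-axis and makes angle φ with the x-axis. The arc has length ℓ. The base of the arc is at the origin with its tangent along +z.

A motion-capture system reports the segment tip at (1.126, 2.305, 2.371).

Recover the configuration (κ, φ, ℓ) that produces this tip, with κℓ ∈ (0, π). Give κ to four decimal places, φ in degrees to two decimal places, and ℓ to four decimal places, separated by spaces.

0.4205 63.96 3.9231

ρ = √(x²+y²) = √(1.126² + 2.305²) = 2.56533
φ = atan2(y, x) mod 360° = atan2(2.305, 1.126) = 63.9643°
|p|² = ρ² + z² = 2.56533² + 2.371² = 12.20254
κ = 2ρ / |p|² = 2×2.56533 / 12.20254 = 0.42046
θ = 2·atan2(ρ, z) = 2·atan2(2.56533, 2.371) = 1.64949 rad
ℓ = θ/κ = 1.64949/0.42046 = 3.92308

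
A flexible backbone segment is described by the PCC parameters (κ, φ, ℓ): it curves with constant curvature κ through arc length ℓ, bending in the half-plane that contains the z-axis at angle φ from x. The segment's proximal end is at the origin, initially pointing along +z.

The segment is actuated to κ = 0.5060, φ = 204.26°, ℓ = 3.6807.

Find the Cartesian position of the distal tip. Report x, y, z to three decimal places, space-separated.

θ = κ·ℓ = 0.5060 × 3.6807 = 1.86243 rad
ρ = (1 − cos θ)/κ = (1 − -0.28752)/0.5060 = 2.54451
z = sin θ / κ = 0.95777/0.5060 = 1.89283
x = ρ cos φ = 2.54451 × cos(204.26°) = -2.31980
y = ρ sin φ = 2.54451 × sin(204.26°) = -1.04548

-2.320 -1.045 1.893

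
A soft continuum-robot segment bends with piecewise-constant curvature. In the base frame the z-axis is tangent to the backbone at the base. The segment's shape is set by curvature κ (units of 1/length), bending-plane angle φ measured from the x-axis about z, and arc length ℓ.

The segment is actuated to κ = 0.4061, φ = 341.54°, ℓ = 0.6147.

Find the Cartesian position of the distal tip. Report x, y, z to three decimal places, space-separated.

0.072 -0.024 0.608

θ = κ·ℓ = 0.4061 × 0.6147 = 0.24963 rad
ρ = (1 − cos θ)/κ = (1 − 0.96900)/0.4061 = 0.07633
z = sin θ / κ = 0.24705/0.4061 = 0.60834
x = ρ cos φ = 0.07633 × cos(341.54°) = 0.07240
y = ρ sin φ = 0.07633 × sin(341.54°) = -0.02417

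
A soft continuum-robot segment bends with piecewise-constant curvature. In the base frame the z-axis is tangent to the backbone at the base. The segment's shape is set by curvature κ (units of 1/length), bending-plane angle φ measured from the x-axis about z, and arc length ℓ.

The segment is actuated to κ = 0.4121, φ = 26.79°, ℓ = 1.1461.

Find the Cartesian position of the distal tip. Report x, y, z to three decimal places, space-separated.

θ = κ·ℓ = 0.4121 × 1.1461 = 0.47231 rad
ρ = (1 − cos θ)/κ = (1 − 0.89052)/0.4121 = 0.26566
z = sin θ / κ = 0.45494/0.4121 = 1.10396
x = ρ cos φ = 0.26566 × cos(26.79°) = 0.23715
y = ρ sin φ = 0.26566 × sin(26.79°) = 0.11974

0.237 0.120 1.104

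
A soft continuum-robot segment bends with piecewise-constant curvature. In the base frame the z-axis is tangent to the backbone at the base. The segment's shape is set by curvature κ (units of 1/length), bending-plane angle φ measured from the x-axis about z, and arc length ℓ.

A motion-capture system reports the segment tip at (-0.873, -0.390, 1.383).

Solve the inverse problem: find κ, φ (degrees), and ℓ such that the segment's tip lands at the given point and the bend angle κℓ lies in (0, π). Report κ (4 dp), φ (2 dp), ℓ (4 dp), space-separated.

0.6765 204.07 1.7884

ρ = √(x²+y²) = √(-0.873² + -0.390²) = 0.95615
φ = atan2(y, x) mod 360° = atan2(-0.390, -0.873) = 204.0720°
|p|² = ρ² + z² = 0.95615² + 1.383² = 2.82692
κ = 2ρ / |p|² = 2×0.95615 / 2.82692 = 0.67646
θ = 2·atan2(ρ, z) = 2·atan2(0.95615, 1.383) = 1.20981 rad
ℓ = θ/κ = 1.20981/0.67646 = 1.78843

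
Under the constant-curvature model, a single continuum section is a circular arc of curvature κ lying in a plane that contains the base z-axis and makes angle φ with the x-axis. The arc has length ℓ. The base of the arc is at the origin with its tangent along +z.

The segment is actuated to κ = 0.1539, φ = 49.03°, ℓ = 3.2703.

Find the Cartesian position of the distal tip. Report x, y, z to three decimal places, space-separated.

θ = κ·ℓ = 0.1539 × 3.2703 = 0.50330 rad
ρ = (1 − cos θ)/κ = (1 − 0.87600)/0.1539 = 0.80574
z = sin θ / κ = 0.48232/0.1539 = 3.13397
x = ρ cos φ = 0.80574 × cos(49.03°) = 0.52830
y = ρ sin φ = 0.80574 × sin(49.03°) = 0.60838

0.528 0.608 3.134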